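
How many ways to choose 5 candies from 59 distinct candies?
C(59,5) = 59!/(5!×54!) = 5006386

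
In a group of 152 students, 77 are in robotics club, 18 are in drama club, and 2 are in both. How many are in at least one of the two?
|A∪B| = |A| + |B| - |A∩B| = 77 + 18 - 2 = 93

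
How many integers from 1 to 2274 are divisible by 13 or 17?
⌊2274/13⌋ + ⌊2274/17⌋ - ⌊2274/221⌋ = 174 + 133 - 10 = 297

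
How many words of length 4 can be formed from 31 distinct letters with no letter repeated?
P(31,4) = 31!/(31-4)! = 755160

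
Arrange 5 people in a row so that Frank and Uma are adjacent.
Treat as block: (5-1)! × 2! = 24 × 2 = 48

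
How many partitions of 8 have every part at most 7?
Let r_j(i) = number of partitions of i into parts ≤ j, for i = 0..8. r_1(i) = 1 for all i; r_j(i) = r_{j-1}(i) + r_j(i-j). Rows j = 2..7: ≤2: 1 1 2 2 3 3 4 4 5; ≤3: 1 1 2 3 4 5 7 8 10; ≤4: 1 1 2 3 5 6 9 11 15; ≤5: 1 1 2 3 5 7 10 13 18; ≤6: 1 1 2 3 5 7 11 14 20; ≤7: 1 1 2 3 5 7 11 15 21. r_7(8) = 21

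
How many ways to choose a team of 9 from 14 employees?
C(14,9) = 14!/(9!×5!) = 2002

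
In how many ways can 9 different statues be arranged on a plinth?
9! = 362880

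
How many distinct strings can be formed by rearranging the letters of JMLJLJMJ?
8! / (2! × 2! × 4!) = 420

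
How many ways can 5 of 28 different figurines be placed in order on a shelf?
P(28,5) = 28!/(28-5)! = 11793600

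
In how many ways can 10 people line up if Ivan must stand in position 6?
Fix one position: (10-1)! = 362880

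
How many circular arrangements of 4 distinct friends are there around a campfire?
Circular: fix one position, arrange the rest. (4-1)! = 6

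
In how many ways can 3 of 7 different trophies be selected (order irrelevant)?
C(7,3) = 7!/(3!×4!) = 35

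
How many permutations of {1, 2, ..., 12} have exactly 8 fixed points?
Choose the 8 fixed points C(12,8) = 495, derange the rest: !4 = Σ_{j=0}^{4} (-1)^j·4!/j! = 24 - 24 + 12 - 4 + 1 = 9. Product = 495 × 9 = 4455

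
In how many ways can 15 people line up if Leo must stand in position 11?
Fix one position: (15-1)! = 87178291200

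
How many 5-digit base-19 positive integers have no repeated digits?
First digit: 18 choices (nonzero). Then descending: 18 × 18 × 17 × 16 × 15 = 1321920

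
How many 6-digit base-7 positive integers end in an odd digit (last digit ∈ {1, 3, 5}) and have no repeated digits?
Last∈{1,3,5}. Last=0: 0. Last nonzero: 3×5×P(5,4) = 1800. Total = 1800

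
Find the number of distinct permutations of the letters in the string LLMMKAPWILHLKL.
14! / (2! × 1! × 1! × 5! × 2! × 1! × 1! × 1!) = 181621440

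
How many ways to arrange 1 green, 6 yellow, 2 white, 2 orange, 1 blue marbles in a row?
12! / (1! × 6! × 2! × 2! × 1!) = 166320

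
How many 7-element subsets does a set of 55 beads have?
C(55,7) = 55!/(7!×48!) = 202927725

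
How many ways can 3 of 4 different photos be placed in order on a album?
P(4,3) = 4!/(4-3)! = 24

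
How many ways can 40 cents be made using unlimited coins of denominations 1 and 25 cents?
Coefficient of x^40 in 1/(1-x^1) · 1/(1-x^25). Use j coins of 25 for j = 0..⌊40/25⌋ = 1, the rest in 1s: 1 + 1 = 2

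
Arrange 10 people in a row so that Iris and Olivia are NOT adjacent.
Total - adjacent = 10! - (10-1)!×2 = 3628800 - 725760 = 2903040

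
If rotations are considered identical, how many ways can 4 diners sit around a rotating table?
Circular: fix one position, arrange the rest. (4-1)! = 6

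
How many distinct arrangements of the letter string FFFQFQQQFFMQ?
12! / (6! × 1! × 5!) = 5544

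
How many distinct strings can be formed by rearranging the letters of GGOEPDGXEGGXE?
13! / (1! × 1! × 5! × 1! × 2! × 3!) = 4324320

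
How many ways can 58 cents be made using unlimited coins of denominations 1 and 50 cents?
Coefficient of x^58 in 1/(1-x^1) · 1/(1-x^50). Use j coins of 50 for j = 0..⌊58/50⌋ = 1, the rest in 1s: 1 + 1 = 2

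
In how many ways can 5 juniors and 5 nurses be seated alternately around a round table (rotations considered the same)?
Fix one of the juniors: (5-1)! ways for the remaining juniors, × 5! ways for the nurses = 24 × 120 = 2880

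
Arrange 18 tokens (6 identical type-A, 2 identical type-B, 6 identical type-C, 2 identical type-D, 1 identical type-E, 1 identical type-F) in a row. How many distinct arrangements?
18! / (6! × 2! × 6! × 2! × 1! × 1!) = 3087564480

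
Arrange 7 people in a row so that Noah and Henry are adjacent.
Treat as block: (7-1)! × 2! = 720 × 2 = 1440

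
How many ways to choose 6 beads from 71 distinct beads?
C(71,6) = 71!/(6!×65!) = 143218999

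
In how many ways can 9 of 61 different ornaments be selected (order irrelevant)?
C(61,9) = 61!/(9!×52!) = 17341763505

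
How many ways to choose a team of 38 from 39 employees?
C(39,38) = 39!/(38!×1!) = 39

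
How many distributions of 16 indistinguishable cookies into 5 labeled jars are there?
C(16+5-1, 5-1) = C(20, 4) = 4845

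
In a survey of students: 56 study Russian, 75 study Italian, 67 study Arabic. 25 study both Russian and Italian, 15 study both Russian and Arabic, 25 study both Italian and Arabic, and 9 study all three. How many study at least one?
|A∪B∪C| = 56+75+67-25-15-25+9 = 142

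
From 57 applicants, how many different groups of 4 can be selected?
C(57,4) = 57!/(4!×53!) = 395010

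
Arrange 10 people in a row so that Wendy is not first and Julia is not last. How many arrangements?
By inclusion-exclusion: 10! - 2×(10-1)! + (10-2)! = 3628800 - 725760 + 40320 = 2943360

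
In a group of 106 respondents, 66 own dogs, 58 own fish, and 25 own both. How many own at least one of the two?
|A∪B| = |A| + |B| - |A∩B| = 66 + 58 - 25 = 99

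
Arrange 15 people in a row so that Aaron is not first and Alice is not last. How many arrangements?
By inclusion-exclusion: 15! - 2×(15-1)! + (15-2)! = 1307674368000 - 174356582400 + 6227020800 = 1139544806400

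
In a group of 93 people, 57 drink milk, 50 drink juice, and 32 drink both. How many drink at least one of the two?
|A∪B| = |A| + |B| - |A∩B| = 57 + 50 - 32 = 75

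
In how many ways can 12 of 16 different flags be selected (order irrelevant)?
C(16,12) = 16!/(12!×4!) = 1820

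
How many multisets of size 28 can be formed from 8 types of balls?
C(28+8-1, 8-1) = C(35, 7) = 6724520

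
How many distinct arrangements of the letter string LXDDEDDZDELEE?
13! / (4! × 5! × 1! × 2! × 1!) = 1081080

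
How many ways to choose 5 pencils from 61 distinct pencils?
C(61,5) = 61!/(5!×56!) = 5949147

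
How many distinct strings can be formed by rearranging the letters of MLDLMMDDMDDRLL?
14! / (4! × 4! × 5! × 1!) = 1261260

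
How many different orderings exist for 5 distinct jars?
5! = 120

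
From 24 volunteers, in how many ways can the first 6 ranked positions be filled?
P(24,6) = 24!/(24-6)! = 96909120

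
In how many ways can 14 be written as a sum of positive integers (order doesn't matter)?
Pentagonal recurrence p(n) = p(n-1) + p(n-2) - p(n-5) - p(n-7) + p(n-12) + p(n-15) - ... gives p(0..13) = 1, 1, 2, 3, 5, 7, 11, 15, 22, 30, 42, 56, 77, 101. p(14) = p(13) + p(12) - p(9) - p(7) + p(2) = 101 + 77 - 30 - 15 + 2 = 135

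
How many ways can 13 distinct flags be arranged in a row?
13! = 6227020800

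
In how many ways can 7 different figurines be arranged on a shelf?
7! = 5040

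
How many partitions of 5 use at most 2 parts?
By conjugation, equals partitions of 5 into parts ≤ 2. Let r_j(i) = number of partitions of i into parts ≤ j, for i = 0..5. r_1(i) = 1 for all i; r_j(i) = r_{j-1}(i) + r_j(i-j). Rows j = 2..2: ≤2: 1 1 2 2 3 3. r_2(5) = 3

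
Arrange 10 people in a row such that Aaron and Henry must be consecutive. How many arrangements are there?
Treat the 2 as one block: (10-2+1)! × 2! = 362880 × 2 = 725760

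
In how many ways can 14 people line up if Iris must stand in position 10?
Fix one position: (14-1)! = 6227020800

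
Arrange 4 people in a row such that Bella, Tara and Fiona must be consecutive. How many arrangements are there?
Treat the 3 as one block: (4-3+1)! × 3! = 2 × 6 = 12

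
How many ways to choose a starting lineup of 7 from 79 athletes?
C(79,7) = 79!/(7!×72!) = 2898753715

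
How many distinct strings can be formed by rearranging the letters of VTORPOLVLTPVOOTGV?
17! / (2! × 4! × 1! × 2! × 4! × 1! × 3!) = 25729704000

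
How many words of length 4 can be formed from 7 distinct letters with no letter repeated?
P(7,4) = 7!/(7-4)! = 840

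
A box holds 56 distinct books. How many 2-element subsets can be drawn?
C(56,2) = 56!/(2!×54!) = 1540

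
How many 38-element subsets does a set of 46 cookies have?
C(46,38) = 46!/(38!×8!) = 260932815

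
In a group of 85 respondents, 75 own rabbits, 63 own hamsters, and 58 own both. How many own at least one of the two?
|A∪B| = |A| + |B| - |A∩B| = 75 + 63 - 58 = 80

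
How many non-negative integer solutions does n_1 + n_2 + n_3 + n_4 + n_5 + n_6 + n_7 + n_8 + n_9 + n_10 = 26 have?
C(26+10-1, 10-1) = C(35, 9) = 70607460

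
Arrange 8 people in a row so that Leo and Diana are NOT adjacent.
Total - adjacent = 8! - (8-1)!×2 = 40320 - 10080 = 30240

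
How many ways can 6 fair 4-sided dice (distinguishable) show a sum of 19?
Coefficient of x^19 in (x + x² + ... + x^4)^6. By inclusion-exclusion on dice exceeding 4: Σ_j (-1)^j C(6,j)·C(19-1-4j, 5) = C(6,0)·C(18,5) - C(6,1)·C(14,5) + C(6,2)·C(10,5) - C(6,3)·C(6,5) = 1·8568 - 6·2002 + 15·252 - 20·6 = 216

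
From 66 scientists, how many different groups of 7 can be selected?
C(66,7) = 66!/(7!×59!) = 778789440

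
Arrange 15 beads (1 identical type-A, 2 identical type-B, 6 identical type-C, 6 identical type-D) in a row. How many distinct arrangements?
15! / (1! × 2! × 6! × 6!) = 1261260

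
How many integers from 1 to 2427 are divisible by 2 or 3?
⌊2427/2⌋ + ⌊2427/3⌋ - ⌊2427/6⌋ = 1213 + 809 - 404 = 1618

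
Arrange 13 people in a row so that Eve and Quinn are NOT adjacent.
Total - adjacent = 13! - (13-1)!×2 = 6227020800 - 958003200 = 5269017600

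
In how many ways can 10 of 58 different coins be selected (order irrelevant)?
C(58,10) = 58!/(10!×48!) = 52179482355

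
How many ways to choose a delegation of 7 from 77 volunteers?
C(77,7) = 77!/(7!×70!) = 2404808340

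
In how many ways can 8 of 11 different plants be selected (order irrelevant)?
C(11,8) = 11!/(8!×3!) = 165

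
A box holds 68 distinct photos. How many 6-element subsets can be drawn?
C(68,6) = 68!/(6!×62!) = 109453344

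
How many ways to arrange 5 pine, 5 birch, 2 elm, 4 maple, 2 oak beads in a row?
18! / (5! × 5! × 2! × 4! × 2!) = 4631346720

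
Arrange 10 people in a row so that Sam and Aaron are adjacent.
Treat as block: (10-1)! × 2! = 362880 × 2 = 725760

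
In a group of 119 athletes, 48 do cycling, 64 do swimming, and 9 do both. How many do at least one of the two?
|A∪B| = |A| + |B| - |A∩B| = 48 + 64 - 9 = 103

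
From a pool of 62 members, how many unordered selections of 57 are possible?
C(62,57) = 62!/(57!×5!) = 6471002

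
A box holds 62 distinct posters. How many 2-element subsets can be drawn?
C(62,2) = 62!/(2!×60!) = 1891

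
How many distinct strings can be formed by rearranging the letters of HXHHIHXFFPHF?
12! / (3! × 1! × 5! × 2! × 1!) = 332640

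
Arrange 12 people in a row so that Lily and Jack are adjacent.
Treat as block: (12-1)! × 2! = 39916800 × 2 = 79833600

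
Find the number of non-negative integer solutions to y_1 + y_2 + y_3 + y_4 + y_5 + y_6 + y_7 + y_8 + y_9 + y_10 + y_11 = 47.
C(47+11-1, 11-1) = C(57, 10) = 43183019880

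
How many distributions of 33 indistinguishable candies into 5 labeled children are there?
C(33+5-1, 5-1) = C(37, 4) = 66045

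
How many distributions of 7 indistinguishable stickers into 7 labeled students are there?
C(7+7-1, 7-1) = C(13, 6) = 1716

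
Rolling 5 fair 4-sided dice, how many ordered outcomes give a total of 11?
Coefficient of x^11 in (x + x² + ... + x^4)^5. By inclusion-exclusion on dice exceeding 4: Σ_j (-1)^j C(5,j)·C(11-1-4j, 4) = C(5,0)·C(10,4) - C(5,1)·C(6,4) = 1·210 - 5·15 = 135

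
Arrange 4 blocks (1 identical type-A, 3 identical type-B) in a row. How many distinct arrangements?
4! / (1! × 3!) = 4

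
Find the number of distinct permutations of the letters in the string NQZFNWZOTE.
10! / (1! × 2! × 1! × 2! × 1! × 1! × 1! × 1!) = 907200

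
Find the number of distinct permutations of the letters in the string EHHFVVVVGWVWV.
13! / (2! × 2! × 1! × 1! × 1! × 6!) = 2162160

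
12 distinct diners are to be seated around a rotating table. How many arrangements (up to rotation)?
Circular: fix one position, arrange the rest. (12-1)! = 39916800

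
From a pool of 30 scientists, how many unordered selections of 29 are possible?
C(30,29) = 30!/(29!×1!) = 30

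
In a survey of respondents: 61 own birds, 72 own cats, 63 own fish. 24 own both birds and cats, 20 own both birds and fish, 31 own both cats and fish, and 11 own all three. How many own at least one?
|A∪B∪C| = 61+72+63-24-20-31+11 = 132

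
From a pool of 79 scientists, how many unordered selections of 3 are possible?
C(79,3) = 79!/(3!×76!) = 79079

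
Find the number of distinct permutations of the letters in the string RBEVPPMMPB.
10! / (2! × 1! × 1! × 1! × 3! × 2!) = 151200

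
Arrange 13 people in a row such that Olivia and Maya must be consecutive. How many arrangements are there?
Treat the 2 as one block: (13-2+1)! × 2! = 479001600 × 2 = 958003200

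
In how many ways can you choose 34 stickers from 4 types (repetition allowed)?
C(34+4-1, 4-1) = C(37, 3) = 7770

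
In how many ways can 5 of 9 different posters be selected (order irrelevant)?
C(9,5) = 9!/(5!×4!) = 126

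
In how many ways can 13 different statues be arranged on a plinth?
13! = 6227020800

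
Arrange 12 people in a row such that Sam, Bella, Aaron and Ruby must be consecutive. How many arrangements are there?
Treat the 4 as one block: (12-4+1)! × 4! = 362880 × 24 = 8709120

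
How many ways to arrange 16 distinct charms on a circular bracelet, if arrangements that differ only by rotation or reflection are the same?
(16-1)!/2 = 1307674368000/2 = 653837184000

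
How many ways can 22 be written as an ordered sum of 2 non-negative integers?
C(22+2-1, 2-1) = C(23, 1) = 23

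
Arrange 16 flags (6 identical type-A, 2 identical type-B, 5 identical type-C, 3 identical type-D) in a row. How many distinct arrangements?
16! / (6! × 2! × 5! × 3!) = 20180160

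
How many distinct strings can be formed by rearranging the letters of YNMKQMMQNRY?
11! / (1! × 2! × 2! × 2! × 3! × 1!) = 831600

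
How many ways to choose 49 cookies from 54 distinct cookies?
C(54,49) = 54!/(49!×5!) = 3162510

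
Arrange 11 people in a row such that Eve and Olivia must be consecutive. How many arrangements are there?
Treat the 2 as one block: (11-2+1)! × 2! = 3628800 × 2 = 7257600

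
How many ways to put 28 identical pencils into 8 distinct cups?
C(28+8-1, 8-1) = C(35, 7) = 6724520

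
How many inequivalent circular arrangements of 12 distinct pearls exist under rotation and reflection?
(12-1)!/2 = 39916800/2 = 19958400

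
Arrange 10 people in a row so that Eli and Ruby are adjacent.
Treat as block: (10-1)! × 2! = 362880 × 2 = 725760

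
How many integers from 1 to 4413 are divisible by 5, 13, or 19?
⌊4413/5⌋+⌊4413/13⌋+⌊4413/19⌋ - ⌊4413/65⌋-⌊4413/95⌋-⌊4413/247⌋ + ⌊4413/1235⌋ = 882+339+232 - 67-46-17 + 3 = 1326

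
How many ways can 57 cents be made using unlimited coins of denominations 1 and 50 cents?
Coefficient of x^57 in 1/(1-x^1) · 1/(1-x^50). Use j coins of 50 for j = 0..⌊57/50⌋ = 1, the rest in 1s: 1 + 1 = 2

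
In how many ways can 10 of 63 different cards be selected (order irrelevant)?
C(63,10) = 63!/(10!×53!) = 127805525001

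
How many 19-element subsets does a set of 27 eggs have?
C(27,19) = 27!/(19!×8!) = 2220075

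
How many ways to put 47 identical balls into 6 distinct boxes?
C(47+6-1, 6-1) = C(52, 5) = 2598960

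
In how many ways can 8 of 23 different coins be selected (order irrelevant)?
C(23,8) = 23!/(8!×15!) = 490314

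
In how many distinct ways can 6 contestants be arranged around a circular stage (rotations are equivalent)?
Circular: fix one position, arrange the rest. (6-1)! = 120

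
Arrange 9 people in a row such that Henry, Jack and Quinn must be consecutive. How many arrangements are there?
Treat the 3 as one block: (9-3+1)! × 3! = 5040 × 6 = 30240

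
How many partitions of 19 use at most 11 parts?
By conjugation, equals partitions of 19 into parts ≤ 11. Let r_j(i) = number of partitions of i into parts ≤ j, for i = 0..19. r_1(i) = 1 for all i; r_j(i) = r_{j-1}(i) + r_j(i-j). Rows j = 2..11: ≤2: 1 1 2 2 3 3 4 4 5 5 6 6 7 7 8 8 9 9 10 10; ≤3: 1 1 2 3 4 5 7 8 10 12 14 16 19 21 24 27 30 33 37 40; ≤4: 1 1 2 3 5 6 9 11 15 18 23 27 34 39 47 54 64 72 84 94; ≤5: 1 1 2 3 5 7 10 13 18 23 30 37 47 57 70 84 101 119 141 164; ≤6: 1 1 2 3 5 7 11 14 20 26 35 44 58 71 90 110 136 163 199 235; ≤7: 1 1 2 3 5 7 11 15 21 28 38 49 65 82 105 131 164 201 248 300; ≤8: 1 1 2 3 5 7 11 15 22 29 40 52 70 89 116 146 186 230 288 352; ≤9: 1 1 2 3 5 7 11 15 22 30 41 54 73 94 123 157 201 252 318 393; ≤10: 1 1 2 3 5 7 11 15 22 30 42 55 75 97 128 164 212 267 340 423; ≤11: 1 1 2 3 5 7 11 15 22 30 42 56 76 99 131 169 219 278 355 445. r_11(19) = 445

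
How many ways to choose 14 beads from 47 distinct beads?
C(47,14) = 47!/(14!×33!) = 341643774795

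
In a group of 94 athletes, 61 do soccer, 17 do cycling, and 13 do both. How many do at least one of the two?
|A∪B| = |A| + |B| - |A∩B| = 61 + 17 - 13 = 65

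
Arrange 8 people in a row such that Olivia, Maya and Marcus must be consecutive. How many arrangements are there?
Treat the 3 as one block: (8-3+1)! × 3! = 720 × 6 = 4320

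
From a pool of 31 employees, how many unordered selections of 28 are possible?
C(31,28) = 31!/(28!×3!) = 4495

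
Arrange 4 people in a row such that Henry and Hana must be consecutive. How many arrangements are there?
Treat the 2 as one block: (4-2+1)! × 2! = 6 × 2 = 12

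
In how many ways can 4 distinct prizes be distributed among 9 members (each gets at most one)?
P(9,4) = 9!/(9-4)! = 3024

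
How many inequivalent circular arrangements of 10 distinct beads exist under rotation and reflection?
(10-1)!/2 = 362880/2 = 181440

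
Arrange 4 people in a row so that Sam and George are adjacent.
Treat as block: (4-1)! × 2! = 6 × 2 = 12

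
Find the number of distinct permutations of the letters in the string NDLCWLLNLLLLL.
13! / (1! × 8! × 2! × 1! × 1!) = 77220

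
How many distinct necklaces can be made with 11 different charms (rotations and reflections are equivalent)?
(11-1)!/2 = 3628800/2 = 1814400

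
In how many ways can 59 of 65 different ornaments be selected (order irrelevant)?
C(65,59) = 65!/(59!×6!) = 82598880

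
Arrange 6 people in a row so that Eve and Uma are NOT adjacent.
Total - adjacent = 6! - (6-1)!×2 = 720 - 240 = 480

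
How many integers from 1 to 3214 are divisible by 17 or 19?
⌊3214/17⌋ + ⌊3214/19⌋ - ⌊3214/323⌋ = 189 + 169 - 9 = 349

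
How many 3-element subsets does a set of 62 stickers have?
C(62,3) = 62!/(3!×59!) = 37820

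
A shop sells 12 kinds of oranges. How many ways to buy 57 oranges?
C(57+12-1, 12-1) = C(68, 11) = 1533058025824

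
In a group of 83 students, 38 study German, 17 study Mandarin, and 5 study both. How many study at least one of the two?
|A∪B| = |A| + |B| - |A∩B| = 38 + 17 - 5 = 50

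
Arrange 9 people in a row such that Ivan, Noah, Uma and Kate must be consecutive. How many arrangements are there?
Treat the 4 as one block: (9-4+1)! × 4! = 720 × 24 = 17280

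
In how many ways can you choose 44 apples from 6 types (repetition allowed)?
C(44+6-1, 6-1) = C(49, 5) = 1906884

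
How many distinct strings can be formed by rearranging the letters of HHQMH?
5! / (1! × 3! × 1!) = 20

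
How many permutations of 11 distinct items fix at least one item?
Complement of the derangements. !11 = Σ_{j=0}^{11} (-1)^j·11!/j! = 39916800 - 39916800 + 19958400 - 6652800 + 1663200 - 332640 + 55440 - 7920 + 990 - 110 + 11 - 1 = 14684570. 11! - !11 = 39916800 - 14684570 = 25232230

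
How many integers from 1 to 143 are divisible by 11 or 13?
⌊143/11⌋ + ⌊143/13⌋ - ⌊143/143⌋ = 13 + 11 - 1 = 23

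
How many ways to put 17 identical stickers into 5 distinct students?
C(17+5-1, 5-1) = C(21, 4) = 5985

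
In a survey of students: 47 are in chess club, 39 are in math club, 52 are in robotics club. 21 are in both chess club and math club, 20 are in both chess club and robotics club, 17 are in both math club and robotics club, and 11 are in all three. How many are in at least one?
|A∪B∪C| = 47+39+52-21-20-17+11 = 91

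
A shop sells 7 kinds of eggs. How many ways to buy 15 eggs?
C(15+7-1, 7-1) = C(21, 6) = 54264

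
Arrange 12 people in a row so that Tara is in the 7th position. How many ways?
Fix one position: (12-1)! = 39916800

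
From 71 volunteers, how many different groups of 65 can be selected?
C(71,65) = 71!/(65!×6!) = 143218999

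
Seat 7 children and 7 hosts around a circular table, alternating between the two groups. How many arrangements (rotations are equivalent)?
Fix one of the children: (7-1)! ways for the remaining children, × 7! ways for the hosts = 720 × 5040 = 3628800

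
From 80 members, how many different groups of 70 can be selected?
C(80,70) = 80!/(70!×10!) = 1646492110120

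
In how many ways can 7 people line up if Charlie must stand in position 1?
Fix one position: (7-1)! = 720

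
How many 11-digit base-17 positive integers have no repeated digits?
First digit: 16 choices (nonzero). Then descending: 16 × 16 × 15 × 14 × 13 × 12 × 11 × 10 × 9 × 8 × 7 = 464950886400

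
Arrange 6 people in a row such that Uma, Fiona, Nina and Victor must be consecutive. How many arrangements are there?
Treat the 4 as one block: (6-4+1)! × 4! = 6 × 24 = 144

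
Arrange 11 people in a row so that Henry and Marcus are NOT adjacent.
Total - adjacent = 11! - (11-1)!×2 = 39916800 - 7257600 = 32659200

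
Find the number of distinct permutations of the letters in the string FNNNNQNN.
8! / (1! × 6! × 1!) = 56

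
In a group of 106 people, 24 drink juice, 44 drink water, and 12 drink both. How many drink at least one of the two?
|A∪B| = |A| + |B| - |A∩B| = 24 + 44 - 12 = 56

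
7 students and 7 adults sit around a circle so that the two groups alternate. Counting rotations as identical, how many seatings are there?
Fix one of the students: (7-1)! ways for the remaining students, × 7! ways for the adults = 720 × 5040 = 3628800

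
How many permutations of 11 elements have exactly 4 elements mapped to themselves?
Choose the 4 fixed points C(11,4) = 330, derange the rest: !7 = Σ_{j=0}^{7} (-1)^j·7!/j! = 5040 - 5040 + 2520 - 840 + 210 - 42 + 7 - 1 = 1854. Product = 330 × 1854 = 611820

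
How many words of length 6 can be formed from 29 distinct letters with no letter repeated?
P(29,6) = 29!/(29-6)! = 342014400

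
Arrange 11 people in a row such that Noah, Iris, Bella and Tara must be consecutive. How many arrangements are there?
Treat the 4 as one block: (11-4+1)! × 4! = 40320 × 24 = 967680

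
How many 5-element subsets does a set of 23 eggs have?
C(23,5) = 23!/(5!×18!) = 33649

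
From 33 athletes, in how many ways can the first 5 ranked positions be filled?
P(33,5) = 33!/(33-5)! = 28480320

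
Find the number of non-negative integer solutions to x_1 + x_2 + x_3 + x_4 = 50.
C(50+4-1, 4-1) = C(53, 3) = 23426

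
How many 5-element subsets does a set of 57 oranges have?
C(57,5) = 57!/(5!×52!) = 4187106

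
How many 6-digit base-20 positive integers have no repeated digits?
First digit: 19 choices (nonzero). Then descending: 19 × 19 × 18 × 17 × 16 × 15 = 26511840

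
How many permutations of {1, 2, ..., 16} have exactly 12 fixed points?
Choose the 12 fixed points C(16,12) = 1820, derange the rest: !4 = Σ_{j=0}^{4} (-1)^j·4!/j! = 24 - 24 + 12 - 4 + 1 = 9. Product = 1820 × 9 = 16380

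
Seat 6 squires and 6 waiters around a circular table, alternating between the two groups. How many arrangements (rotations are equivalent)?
Fix one of the squires: (6-1)! ways for the remaining squires, × 6! ways for the waiters = 120 × 720 = 86400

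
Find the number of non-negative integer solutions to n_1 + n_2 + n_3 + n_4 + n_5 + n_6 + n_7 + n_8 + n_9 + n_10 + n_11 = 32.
C(32+11-1, 11-1) = C(42, 10) = 1471442973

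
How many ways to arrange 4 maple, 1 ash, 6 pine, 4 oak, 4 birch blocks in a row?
19! / (4! × 1! × 6! × 4! × 4!) = 12221609400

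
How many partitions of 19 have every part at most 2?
Let r_j(i) = number of partitions of i into parts ≤ j, for i = 0..19. r_1(i) = 1 for all i; r_j(i) = r_{j-1}(i) + r_j(i-j). Rows j = 2..2: ≤2: 1 1 2 2 3 3 4 4 5 5 6 6 7 7 8 8 9 9 10 10. r_2(19) = 10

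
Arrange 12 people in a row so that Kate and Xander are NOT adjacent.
Total - adjacent = 12! - (12-1)!×2 = 479001600 - 79833600 = 399168000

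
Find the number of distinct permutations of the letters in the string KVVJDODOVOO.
11! / (3! × 1! × 2! × 4! × 1!) = 138600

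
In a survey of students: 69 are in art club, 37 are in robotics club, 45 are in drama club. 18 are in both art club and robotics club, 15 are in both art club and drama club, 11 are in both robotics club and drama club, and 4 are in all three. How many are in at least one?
|A∪B∪C| = 69+37+45-18-15-11+4 = 111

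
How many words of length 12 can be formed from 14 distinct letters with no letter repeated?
P(14,12) = 14!/(14-12)! = 43589145600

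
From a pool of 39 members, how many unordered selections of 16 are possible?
C(39,16) = 39!/(16!×23!) = 37711260990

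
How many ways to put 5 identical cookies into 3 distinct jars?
C(5+3-1, 3-1) = C(7, 2) = 21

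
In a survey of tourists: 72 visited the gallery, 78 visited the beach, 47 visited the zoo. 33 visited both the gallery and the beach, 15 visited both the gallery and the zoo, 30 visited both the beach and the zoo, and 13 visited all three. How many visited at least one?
|A∪B∪C| = 72+78+47-33-15-30+13 = 132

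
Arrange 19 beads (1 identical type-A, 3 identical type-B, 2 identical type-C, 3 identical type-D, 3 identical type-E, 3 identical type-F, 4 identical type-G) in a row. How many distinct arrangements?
19! / (1! × 3! × 2! × 3! × 3! × 3! × 4!) = 1955457504000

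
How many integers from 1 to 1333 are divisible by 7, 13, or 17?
⌊1333/7⌋+⌊1333/13⌋+⌊1333/17⌋ - ⌊1333/91⌋-⌊1333/119⌋-⌊1333/221⌋ + ⌊1333/1547⌋ = 190+102+78 - 14-11-6 + 0 = 339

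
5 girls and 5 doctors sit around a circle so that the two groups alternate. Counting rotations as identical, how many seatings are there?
Fix one of the girls: (5-1)! ways for the remaining girls, × 5! ways for the doctors = 24 × 120 = 2880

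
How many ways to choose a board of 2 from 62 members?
C(62,2) = 62!/(2!×60!) = 1891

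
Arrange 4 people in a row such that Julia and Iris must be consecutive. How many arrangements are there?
Treat the 2 as one block: (4-2+1)! × 2! = 6 × 2 = 12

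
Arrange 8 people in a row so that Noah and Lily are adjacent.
Treat as block: (8-1)! × 2! = 5040 × 2 = 10080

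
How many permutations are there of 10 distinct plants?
10! = 3628800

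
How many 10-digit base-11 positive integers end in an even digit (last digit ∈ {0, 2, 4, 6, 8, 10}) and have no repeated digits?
Last∈{0,2,4,6,8,10}. Last=0: 3628800. Last nonzero: 5×9×P(9,8) = 16329600. Total = 19958400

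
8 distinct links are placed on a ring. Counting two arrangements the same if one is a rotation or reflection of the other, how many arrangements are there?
(8-1)!/2 = 5040/2 = 2520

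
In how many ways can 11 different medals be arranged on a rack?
11! = 39916800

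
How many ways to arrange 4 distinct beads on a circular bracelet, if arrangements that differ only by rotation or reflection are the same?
(4-1)!/2 = 6/2 = 3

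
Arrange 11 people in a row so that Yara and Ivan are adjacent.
Treat as block: (11-1)! × 2! = 3628800 × 2 = 7257600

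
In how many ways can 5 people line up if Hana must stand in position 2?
Fix one position: (5-1)! = 24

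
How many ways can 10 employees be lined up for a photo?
10! = 3628800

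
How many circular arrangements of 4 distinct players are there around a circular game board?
Circular: fix one position, arrange the rest. (4-1)! = 6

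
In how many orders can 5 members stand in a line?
5! = 120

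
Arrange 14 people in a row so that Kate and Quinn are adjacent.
Treat as block: (14-1)! × 2! = 6227020800 × 2 = 12454041600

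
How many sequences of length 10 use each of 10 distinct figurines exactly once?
10! = 3628800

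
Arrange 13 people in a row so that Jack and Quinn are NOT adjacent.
Total - adjacent = 13! - (13-1)!×2 = 6227020800 - 958003200 = 5269017600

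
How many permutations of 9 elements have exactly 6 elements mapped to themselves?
Choose the 6 fixed points C(9,6) = 84, derange the rest: !3 = Σ_{j=0}^{3} (-1)^j·3!/j! = 6 - 6 + 3 - 1 = 2. Product = 84 × 2 = 168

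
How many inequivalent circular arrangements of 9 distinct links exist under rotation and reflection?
(9-1)!/2 = 40320/2 = 20160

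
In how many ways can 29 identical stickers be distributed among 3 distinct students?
C(29+3-1, 3-1) = C(31, 2) = 465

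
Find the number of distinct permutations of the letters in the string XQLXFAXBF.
9! / (1! × 2! × 3! × 1! × 1! × 1!) = 30240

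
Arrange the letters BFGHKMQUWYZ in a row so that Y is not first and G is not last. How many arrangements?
By inclusion-exclusion: 11! - 2×(11-1)! + (11-2)! = 39916800 - 7257600 + 362880 = 33022080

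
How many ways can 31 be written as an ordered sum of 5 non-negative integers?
C(31+5-1, 5-1) = C(35, 4) = 52360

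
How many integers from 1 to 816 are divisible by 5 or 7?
⌊816/5⌋ + ⌊816/7⌋ - ⌊816/35⌋ = 163 + 116 - 23 = 256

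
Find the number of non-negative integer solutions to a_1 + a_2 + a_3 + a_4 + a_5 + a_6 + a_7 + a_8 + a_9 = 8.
C(8+9-1, 9-1) = C(16, 8) = 12870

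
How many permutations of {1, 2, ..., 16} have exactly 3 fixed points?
Choose the 3 fixed points C(16,3) = 560, derange the rest: !13 = Σ_{j=0}^{13} (-1)^j·13!/j! = 6227020800 - 6227020800 + 3113510400 - 1037836800 + 259459200 - 51891840 + 8648640 - 1235520 + 154440 - 17160 + 1716 - 156 + 13 - 1 = 2290792932. Product = 560 × 2290792932 = 1282844041920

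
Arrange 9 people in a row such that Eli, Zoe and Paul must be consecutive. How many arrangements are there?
Treat the 3 as one block: (9-3+1)! × 3! = 5040 × 6 = 30240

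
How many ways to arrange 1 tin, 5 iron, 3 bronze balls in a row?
9! / (1! × 5! × 3!) = 504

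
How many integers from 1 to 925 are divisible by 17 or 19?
⌊925/17⌋ + ⌊925/19⌋ - ⌊925/323⌋ = 54 + 48 - 2 = 100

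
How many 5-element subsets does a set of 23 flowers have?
C(23,5) = 23!/(5!×18!) = 33649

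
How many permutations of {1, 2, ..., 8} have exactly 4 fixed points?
Choose the 4 fixed points C(8,4) = 70, derange the rest: !4 = Σ_{j=0}^{4} (-1)^j·4!/j! = 24 - 24 + 12 - 4 + 1 = 9. Product = 70 × 9 = 630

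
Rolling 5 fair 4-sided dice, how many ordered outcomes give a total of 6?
Coefficient of x^6 in (x + x² + ... + x^4)^5. By inclusion-exclusion on dice exceeding 4: Σ_j (-1)^j C(5,j)·C(6-1-4j, 4) = C(5,0)·C(5,4) = 1·5 = 5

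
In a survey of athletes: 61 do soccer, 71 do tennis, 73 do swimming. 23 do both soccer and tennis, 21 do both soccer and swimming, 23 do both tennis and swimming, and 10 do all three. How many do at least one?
|A∪B∪C| = 61+71+73-23-21-23+10 = 148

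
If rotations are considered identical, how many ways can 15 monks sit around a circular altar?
Circular: fix one position, arrange the rest. (15-1)! = 87178291200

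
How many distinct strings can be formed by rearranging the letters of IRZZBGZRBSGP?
12! / (2! × 2! × 1! × 1! × 2! × 3! × 1!) = 9979200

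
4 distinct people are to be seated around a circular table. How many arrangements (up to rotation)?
Circular: fix one position, arrange the rest. (4-1)! = 6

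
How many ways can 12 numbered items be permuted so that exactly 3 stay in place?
Choose the 3 fixed points C(12,3) = 220, derange the rest: !9 = Σ_{j=0}^{9} (-1)^j·9!/j! = 362880 - 362880 + 181440 - 60480 + 15120 - 3024 + 504 - 72 + 9 - 1 = 133496. Product = 220 × 133496 = 29369120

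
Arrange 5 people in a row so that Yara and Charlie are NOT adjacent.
Total - adjacent = 5! - (5-1)!×2 = 120 - 48 = 72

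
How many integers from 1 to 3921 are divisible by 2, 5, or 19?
⌊3921/2⌋+⌊3921/5⌋+⌊3921/19⌋ - ⌊3921/10⌋-⌊3921/38⌋-⌊3921/95⌋ + ⌊3921/190⌋ = 1960+784+206 - 392-103-41 + 20 = 2434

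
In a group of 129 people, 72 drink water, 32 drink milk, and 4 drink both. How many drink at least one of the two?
|A∪B| = |A| + |B| - |A∩B| = 72 + 32 - 4 = 100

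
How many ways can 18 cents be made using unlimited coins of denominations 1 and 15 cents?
Coefficient of x^18 in 1/(1-x^1) · 1/(1-x^15). Use j coins of 15 for j = 0..⌊18/15⌋ = 1, the rest in 1s: 1 + 1 = 2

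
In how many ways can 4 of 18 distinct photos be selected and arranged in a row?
P(18,4) = 18!/(18-4)! = 73440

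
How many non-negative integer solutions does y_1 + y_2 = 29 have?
C(29+2-1, 2-1) = C(30, 1) = 30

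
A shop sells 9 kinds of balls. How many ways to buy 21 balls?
C(21+9-1, 9-1) = C(29, 8) = 4292145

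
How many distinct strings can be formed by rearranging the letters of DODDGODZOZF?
11! / (1! × 3! × 2! × 1! × 4!) = 138600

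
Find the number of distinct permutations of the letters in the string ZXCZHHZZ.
8! / (4! × 2! × 1! × 1!) = 840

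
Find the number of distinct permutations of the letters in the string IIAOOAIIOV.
10! / (3! × 4! × 1! × 2!) = 12600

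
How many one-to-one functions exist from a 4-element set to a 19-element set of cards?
P(19,4) = 19!/(19-4)! = 93024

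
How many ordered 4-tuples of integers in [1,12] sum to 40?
Coefficient of x^40 in (x + x² + ... + x^12)^4. By inclusion-exclusion on dice exceeding 12: Σ_j (-1)^j C(4,j)·C(40-1-12j, 3) = C(4,0)·C(39,3) - C(4,1)·C(27,3) + C(4,2)·C(15,3) - C(4,3)·C(3,3) = 1·9139 - 4·2925 + 6·455 - 4·1 = 165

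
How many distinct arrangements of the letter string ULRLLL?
6! / (1! × 1! × 4!) = 30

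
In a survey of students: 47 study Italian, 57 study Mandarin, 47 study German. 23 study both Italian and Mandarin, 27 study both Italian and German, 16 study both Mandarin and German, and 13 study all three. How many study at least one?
|A∪B∪C| = 47+57+47-23-27-16+13 = 98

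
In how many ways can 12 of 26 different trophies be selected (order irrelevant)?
C(26,12) = 26!/(12!×14!) = 9657700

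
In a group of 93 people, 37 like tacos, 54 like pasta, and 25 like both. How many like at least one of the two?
|A∪B| = |A| + |B| - |A∩B| = 37 + 54 - 25 = 66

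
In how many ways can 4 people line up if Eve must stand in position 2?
Fix one position: (4-1)! = 6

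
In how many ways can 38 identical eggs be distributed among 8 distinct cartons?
C(38+8-1, 8-1) = C(45, 7) = 45379620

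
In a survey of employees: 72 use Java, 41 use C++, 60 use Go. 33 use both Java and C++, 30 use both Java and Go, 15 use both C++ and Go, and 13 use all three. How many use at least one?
|A∪B∪C| = 72+41+60-33-30-15+13 = 108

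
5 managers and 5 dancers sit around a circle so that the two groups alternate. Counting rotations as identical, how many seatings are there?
Fix one of the managers: (5-1)! ways for the remaining managers, × 5! ways for the dancers = 24 × 120 = 2880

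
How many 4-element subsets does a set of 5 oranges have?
C(5,4) = 5!/(4!×1!) = 5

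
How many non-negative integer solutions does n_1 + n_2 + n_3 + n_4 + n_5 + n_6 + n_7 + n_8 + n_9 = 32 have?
C(32+9-1, 9-1) = C(40, 8) = 76904685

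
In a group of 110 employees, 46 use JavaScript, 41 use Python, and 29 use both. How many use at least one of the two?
|A∪B| = |A| + |B| - |A∩B| = 46 + 41 - 29 = 58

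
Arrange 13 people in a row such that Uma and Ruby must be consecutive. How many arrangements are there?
Treat the 2 as one block: (13-2+1)! × 2! = 479001600 × 2 = 958003200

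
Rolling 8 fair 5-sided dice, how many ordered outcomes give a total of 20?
Coefficient of x^20 in (x + x² + ... + x^5)^8. By inclusion-exclusion on dice exceeding 5: Σ_j (-1)^j C(8,j)·C(20-1-5j, 7) = C(8,0)·C(19,7) - C(8,1)·C(14,7) + C(8,2)·C(9,7) = 1·50388 - 8·3432 + 28·36 = 23940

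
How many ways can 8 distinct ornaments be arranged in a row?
8! = 40320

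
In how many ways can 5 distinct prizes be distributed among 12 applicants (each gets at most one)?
P(12,5) = 12!/(12-5)! = 95040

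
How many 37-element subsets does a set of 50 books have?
C(50,37) = 50!/(37!×13!) = 354860518600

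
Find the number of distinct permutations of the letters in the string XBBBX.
5! / (2! × 3!) = 10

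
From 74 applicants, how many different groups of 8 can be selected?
C(74,8) = 74!/(8!×66!) = 15071474661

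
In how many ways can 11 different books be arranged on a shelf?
11! = 39916800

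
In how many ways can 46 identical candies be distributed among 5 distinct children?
C(46+5-1, 5-1) = C(50, 4) = 230300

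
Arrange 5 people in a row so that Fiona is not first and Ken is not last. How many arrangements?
By inclusion-exclusion: 5! - 2×(5-1)! + (5-2)! = 120 - 48 + 6 = 78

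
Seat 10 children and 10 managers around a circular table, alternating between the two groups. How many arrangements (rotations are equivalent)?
Fix one of the children: (10-1)! ways for the remaining children, × 10! ways for the managers = 362880 × 3628800 = 1316818944000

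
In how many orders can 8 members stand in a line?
8! = 40320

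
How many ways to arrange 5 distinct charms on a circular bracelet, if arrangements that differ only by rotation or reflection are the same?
(5-1)!/2 = 24/2 = 12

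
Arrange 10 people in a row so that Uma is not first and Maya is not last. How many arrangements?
By inclusion-exclusion: 10! - 2×(10-1)! + (10-2)! = 3628800 - 725760 + 40320 = 2943360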